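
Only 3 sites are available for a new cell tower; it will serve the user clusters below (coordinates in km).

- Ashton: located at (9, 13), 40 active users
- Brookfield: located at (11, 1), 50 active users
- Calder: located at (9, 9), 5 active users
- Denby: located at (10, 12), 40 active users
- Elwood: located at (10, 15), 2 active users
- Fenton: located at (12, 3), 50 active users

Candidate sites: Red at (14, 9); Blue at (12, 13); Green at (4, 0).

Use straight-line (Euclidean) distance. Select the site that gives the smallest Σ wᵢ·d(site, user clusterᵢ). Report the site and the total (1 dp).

Total weighted distance at each candidate:
  Red (14, 9): total = 1239.0
  Blue (12, 13): total = 1342.2
  Green (4, 0): total = 1958.3
Minimum is at Red with total 1239.0 km.

Red, total 1239.0 km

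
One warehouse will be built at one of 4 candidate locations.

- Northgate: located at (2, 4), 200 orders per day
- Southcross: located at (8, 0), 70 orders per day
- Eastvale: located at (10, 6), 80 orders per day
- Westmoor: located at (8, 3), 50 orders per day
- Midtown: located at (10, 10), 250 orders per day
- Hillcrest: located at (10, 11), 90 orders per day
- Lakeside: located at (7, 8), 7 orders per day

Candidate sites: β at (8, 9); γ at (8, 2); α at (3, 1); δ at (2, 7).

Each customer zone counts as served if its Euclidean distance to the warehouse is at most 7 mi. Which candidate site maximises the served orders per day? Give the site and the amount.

β, covering 477

Coverage radius r = 7 mi; a point is covered iff (Δx)²+(Δy)² ≤ 7² = 49.
  β (8, 9): covers {Eastvale, Westmoor, Midtown, Hillcrest, Lakeside} → 477
  γ (8, 2): covers {Northgate, Southcross, Eastvale, Westmoor, Lakeside} → 407
  α (3, 1): covers {Northgate, Southcross, Westmoor} → 320
  δ (2, 7): covers {Northgate, Lakeside} → 207
Maximum coverage at β: 477 orders per day.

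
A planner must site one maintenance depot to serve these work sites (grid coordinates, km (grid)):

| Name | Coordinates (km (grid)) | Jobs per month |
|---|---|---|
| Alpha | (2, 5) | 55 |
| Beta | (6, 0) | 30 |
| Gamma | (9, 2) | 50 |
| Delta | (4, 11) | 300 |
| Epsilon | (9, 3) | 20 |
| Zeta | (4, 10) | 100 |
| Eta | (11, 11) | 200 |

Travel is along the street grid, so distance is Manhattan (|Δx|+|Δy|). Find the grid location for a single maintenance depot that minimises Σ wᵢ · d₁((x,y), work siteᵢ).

(4, 11)

Manhattan distance separates: Σwᵢ(|x−xᵢ|+|y−yᵢ|) = Σwᵢ|x−xᵢ| + Σwᵢ|y−yᵢ|, so x and y are optimised independently as 1-D weighted medians.
Total weight W = 755; half = 377.5.
x-coordinate, sorted with cumulative weight:
  x=2 (Alpha, w=55) cum 55
  x=4 (Delta, w=300) cum 355
  x=4 (Zeta, w=100) cum 455  ← median
  x=6 (Beta, w=30) cum 485
  x=9 (Gamma, w=50) cum 535
  x=9 (Epsilon, w=20) cum 555
  x=11 (Eta, w=200) cum 755
⇒ x* = 4
y-coordinate, sorted with cumulative weight:
  y=0 (Beta, w=30) cum 30
  y=2 (Gamma, w=50) cum 80
  y=3 (Epsilon, w=20) cum 100
  y=5 (Alpha, w=55) cum 155
  y=10 (Zeta, w=100) cum 255
  y=11 (Delta, w=300) cum 555  ← median
  y=11 (Eta, w=200) cum 755
⇒ y* = 11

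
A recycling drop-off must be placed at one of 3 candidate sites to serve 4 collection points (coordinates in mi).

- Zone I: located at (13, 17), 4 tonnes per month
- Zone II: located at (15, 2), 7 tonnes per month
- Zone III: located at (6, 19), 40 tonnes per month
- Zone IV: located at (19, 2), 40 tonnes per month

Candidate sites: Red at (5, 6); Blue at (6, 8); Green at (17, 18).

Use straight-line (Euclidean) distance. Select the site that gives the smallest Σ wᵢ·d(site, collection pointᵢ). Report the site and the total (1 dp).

Total weighted distance at each candidate:
  Red (5, 6): total = 1233.7
  Blue (6, 8): total = 1134.0
  Green (17, 18): total = 1216.2
Minimum is at Blue with total 1134.0 mi.

Blue, total 1134.0 mi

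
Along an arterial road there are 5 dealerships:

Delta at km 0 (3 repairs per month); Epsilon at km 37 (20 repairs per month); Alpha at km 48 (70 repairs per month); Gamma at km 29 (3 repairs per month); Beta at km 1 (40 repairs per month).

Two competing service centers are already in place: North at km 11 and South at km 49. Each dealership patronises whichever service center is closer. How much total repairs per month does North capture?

The indifferent point is the midpoint (11+49)/2 = 30; dealerships left of it (closer to North at 11) go to North, those right go to South.
  Delta at 0 (w=3) → North
  Beta at 1 (w=40) → North
  Gamma at 29 (w=3) → North
  Epsilon at 37 (w=20) → South
  Alpha at 48 (w=70) → South
North captures 46; South captures 90.

46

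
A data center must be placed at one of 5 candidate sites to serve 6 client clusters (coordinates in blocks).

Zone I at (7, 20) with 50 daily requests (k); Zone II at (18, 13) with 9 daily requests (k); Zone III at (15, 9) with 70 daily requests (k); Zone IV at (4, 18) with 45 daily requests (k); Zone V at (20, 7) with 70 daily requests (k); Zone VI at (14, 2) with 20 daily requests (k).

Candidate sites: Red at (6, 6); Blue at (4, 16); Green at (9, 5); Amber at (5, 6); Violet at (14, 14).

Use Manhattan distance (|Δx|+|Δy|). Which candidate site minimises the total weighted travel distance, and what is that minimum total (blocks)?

Violet, total 2895 blocks

Total weighted distance at each candidate:
  Red (6, 6): total = 3681
  Blue (4, 16): total = 4083
  Green (9, 5): total = 3583
  Amber (5, 6): total = 3855
  Violet (14, 14): total = 2895
Minimum is at Violet with total 2895 blocks.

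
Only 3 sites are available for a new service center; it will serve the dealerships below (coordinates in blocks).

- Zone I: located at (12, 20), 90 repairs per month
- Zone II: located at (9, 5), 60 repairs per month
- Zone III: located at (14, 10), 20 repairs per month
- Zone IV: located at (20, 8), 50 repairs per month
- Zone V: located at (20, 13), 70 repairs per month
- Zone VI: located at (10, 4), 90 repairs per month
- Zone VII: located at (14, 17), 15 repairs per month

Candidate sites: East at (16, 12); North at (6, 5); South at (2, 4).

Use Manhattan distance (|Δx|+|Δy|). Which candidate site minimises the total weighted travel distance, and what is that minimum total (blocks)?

Total weighted distance at each candidate:
  East (16, 12): total = 4115
  North (6, 5): total = 5470
  South (2, 4): total = 7265
Minimum is at East with total 4115 blocks.

East, total 4115 blocks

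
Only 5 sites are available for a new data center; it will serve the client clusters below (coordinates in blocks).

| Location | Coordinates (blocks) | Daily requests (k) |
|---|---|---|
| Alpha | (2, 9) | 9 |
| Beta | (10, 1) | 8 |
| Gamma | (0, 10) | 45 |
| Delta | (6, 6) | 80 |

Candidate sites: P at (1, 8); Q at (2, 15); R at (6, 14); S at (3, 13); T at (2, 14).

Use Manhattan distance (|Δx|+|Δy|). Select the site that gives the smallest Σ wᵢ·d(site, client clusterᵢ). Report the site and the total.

P, total 841 blocks

Total weighted distance at each candidate:
  P (1, 8): total = 841
  Q (2, 15): total = 1585
  R (6, 14): total = 1307
  S (3, 13): total = 1267
  T (2, 14): total = 1443
Minimum is at P with total 841 blocks.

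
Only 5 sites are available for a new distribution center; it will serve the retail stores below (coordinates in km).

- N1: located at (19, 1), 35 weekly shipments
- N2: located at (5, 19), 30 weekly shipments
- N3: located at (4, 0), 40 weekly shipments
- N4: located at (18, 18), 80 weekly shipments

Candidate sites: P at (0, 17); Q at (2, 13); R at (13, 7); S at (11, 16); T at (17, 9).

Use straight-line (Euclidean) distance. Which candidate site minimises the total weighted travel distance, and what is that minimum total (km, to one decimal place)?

S, total 2077.2 km

Total weighted distance at each candidate:
  P (0, 17): total = 3171.7
  Q (2, 13): total = 2796.7
  R (13, 7): total = 2152.4
  S (11, 16): total = 2077.2
  T (17, 9): total = 2114.1
Minimum is at S with total 2077.2 km.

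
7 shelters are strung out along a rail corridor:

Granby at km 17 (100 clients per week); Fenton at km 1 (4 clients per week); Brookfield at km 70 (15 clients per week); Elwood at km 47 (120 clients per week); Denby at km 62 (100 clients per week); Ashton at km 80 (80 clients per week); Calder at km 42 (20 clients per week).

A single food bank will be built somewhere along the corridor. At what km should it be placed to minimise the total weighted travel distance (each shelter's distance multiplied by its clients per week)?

For a sum of weighted absolute distances on a line, the optimum is the weighted median (not the mean). Total weight W = 439; half-weight = 219.5.
Sort by position and accumulate weight:
  km 1 (Fenton, w=4) → cum 4
  km 17 (Granby, w=100) → cum 104
  km 42 (Calder, w=20) → cum 124
  km 47 (Elwood, w=120) → cum 244  ≥ 219.5 → median here
  km 62 (Denby, w=100) → cum 344
  km 70 (Brookfield, w=15) → cum 359
  km 80 (Ashton, w=80) → cum 439
Optimal location: km 47.

x = 47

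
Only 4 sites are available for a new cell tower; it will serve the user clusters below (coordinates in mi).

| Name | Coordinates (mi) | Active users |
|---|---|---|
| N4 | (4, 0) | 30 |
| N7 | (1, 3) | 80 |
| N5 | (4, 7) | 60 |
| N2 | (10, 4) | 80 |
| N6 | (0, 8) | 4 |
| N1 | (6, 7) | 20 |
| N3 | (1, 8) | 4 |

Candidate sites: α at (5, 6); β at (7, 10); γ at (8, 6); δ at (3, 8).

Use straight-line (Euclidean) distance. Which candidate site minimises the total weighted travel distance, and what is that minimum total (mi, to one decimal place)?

Total weighted distance at each candidate:
  α (5, 6): total = 1165.9
  β (7, 10): total = 1959.7
  γ (8, 6): total = 1406.1
  δ (3, 8): total = 1485.8
Minimum is at α with total 1165.9 mi.

α, total 1165.9 mi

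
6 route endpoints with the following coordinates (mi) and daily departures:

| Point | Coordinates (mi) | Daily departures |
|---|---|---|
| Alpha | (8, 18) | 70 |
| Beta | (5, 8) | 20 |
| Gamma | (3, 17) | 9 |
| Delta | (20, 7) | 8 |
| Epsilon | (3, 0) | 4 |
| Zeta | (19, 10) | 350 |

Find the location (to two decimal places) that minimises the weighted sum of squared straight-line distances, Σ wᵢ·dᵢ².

The minimiser of Σwᵢ‖p−pᵢ‖² is the weighted centroid p* = (Σwᵢpᵢ)/(Σwᵢ).
Σwᵢ = 461.
Σwᵢxᵢ = 70·8 + 20·5 + 9·3 + 8·20 + 4·3 + 350·19 = 7509.
Σwᵢyᵢ = 70·18 + 20·8 + 9·17 + 8·7 + 4·0 + 350·10 = 5129.
x* = 7509/461 = 16.29, y* = 5129/461 = 11.13.

(16.29, 11.13)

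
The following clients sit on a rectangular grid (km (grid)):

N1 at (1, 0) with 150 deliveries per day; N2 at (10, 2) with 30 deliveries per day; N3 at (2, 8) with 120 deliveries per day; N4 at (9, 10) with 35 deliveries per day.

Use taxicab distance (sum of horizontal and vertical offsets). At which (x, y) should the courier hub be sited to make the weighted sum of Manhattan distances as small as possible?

Manhattan distance separates: Σwᵢ(|x−xᵢ|+|y−yᵢ|) = Σwᵢ|x−xᵢ| + Σwᵢ|y−yᵢ|, so x and y are optimised independently as 1-D weighted medians.
Total weight W = 335; half = 167.5.
x-coordinate, sorted with cumulative weight:
  x=1 (N1, w=150) cum 150
  x=2 (N3, w=120) cum 270  ← median
  x=9 (N4, w=35) cum 305
  x=10 (N2, w=30) cum 335
⇒ x* = 2
y-coordinate, sorted with cumulative weight:
  y=0 (N1, w=150) cum 150
  y=2 (N2, w=30) cum 180  ← median
  y=8 (N3, w=120) cum 300
  y=10 (N4, w=35) cum 335
⇒ y* = 2

(2, 2)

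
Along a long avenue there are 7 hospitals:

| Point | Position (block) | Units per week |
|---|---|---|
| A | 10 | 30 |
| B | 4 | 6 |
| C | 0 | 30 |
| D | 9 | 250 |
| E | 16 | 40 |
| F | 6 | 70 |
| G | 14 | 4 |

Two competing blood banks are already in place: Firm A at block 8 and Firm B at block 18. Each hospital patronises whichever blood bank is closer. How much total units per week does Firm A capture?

386

The indifferent point is the midpoint (8+18)/2 = 13; hospitals left of it (closer to Firm A at 8) go to Firm A, those right go to Firm B.
  C at 0 (w=30) → Firm A
  B at 4 (w=6) → Firm A
  F at 6 (w=70) → Firm A
  D at 9 (w=250) → Firm A
  A at 10 (w=30) → Firm A
  G at 14 (w=4) → Firm B
  E at 16 (w=40) → Firm B
Firm A captures 386; Firm B captures 44.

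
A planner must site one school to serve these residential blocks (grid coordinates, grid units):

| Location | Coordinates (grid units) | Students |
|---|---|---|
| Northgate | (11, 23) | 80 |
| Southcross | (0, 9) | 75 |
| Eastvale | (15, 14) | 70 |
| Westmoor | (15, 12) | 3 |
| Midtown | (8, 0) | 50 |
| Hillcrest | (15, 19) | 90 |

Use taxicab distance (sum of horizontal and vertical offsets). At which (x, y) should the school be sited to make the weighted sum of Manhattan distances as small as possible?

Manhattan distance separates: Σwᵢ(|x−xᵢ|+|y−yᵢ|) = Σwᵢ|x−xᵢ| + Σwᵢ|y−yᵢ|, so x and y are optimised independently as 1-D weighted medians.
Total weight W = 368; half = 184.
x-coordinate, sorted with cumulative weight:
  x=0 (Southcross, w=75) cum 75
  x=8 (Midtown, w=50) cum 125
  x=11 (Northgate, w=80) cum 205  ← median
  x=15 (Eastvale, w=70) cum 275
  x=15 (Westmoor, w=3) cum 278
  x=15 (Hillcrest, w=90) cum 368
⇒ x* = 11
y-coordinate, sorted with cumulative weight:
  y=0 (Midtown, w=50) cum 50
  y=9 (Southcross, w=75) cum 125
  y=12 (Westmoor, w=3) cum 128
  y=14 (Eastvale, w=70) cum 198  ← median
  y=19 (Hillcrest, w=90) cum 288
  y=23 (Northgate, w=80) cum 368
⇒ y* = 14

(11, 14)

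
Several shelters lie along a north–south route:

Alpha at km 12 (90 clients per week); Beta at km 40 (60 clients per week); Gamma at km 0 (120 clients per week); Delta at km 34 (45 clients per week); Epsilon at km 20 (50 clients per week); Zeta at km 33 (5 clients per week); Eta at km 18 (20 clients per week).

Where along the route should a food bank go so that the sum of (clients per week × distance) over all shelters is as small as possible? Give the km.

For a sum of weighted absolute distances on a line, the optimum is the weighted median (not the mean). Total weight W = 390; half-weight = 195.
Sort by position and accumulate weight:
  km 0 (Gamma, w=120) → cum 120
  km 12 (Alpha, w=90) → cum 210  ≥ 195 → median here
  km 18 (Eta, w=20) → cum 230
  km 20 (Epsilon, w=50) → cum 280
  km 33 (Zeta, w=5) → cum 285
  km 34 (Delta, w=45) → cum 330
  km 40 (Beta, w=60) → cum 390
Optimal location: km 12.

x = 12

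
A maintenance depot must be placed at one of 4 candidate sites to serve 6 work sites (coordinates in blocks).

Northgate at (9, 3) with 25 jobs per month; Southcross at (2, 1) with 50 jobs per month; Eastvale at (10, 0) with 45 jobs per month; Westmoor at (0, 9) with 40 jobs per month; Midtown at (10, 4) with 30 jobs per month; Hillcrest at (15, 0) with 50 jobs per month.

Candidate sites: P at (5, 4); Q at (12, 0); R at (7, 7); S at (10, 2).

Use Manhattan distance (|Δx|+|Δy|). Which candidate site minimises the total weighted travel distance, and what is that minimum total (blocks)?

Total weighted distance at each candidate:
  P (5, 4): total = 2080
  Q (12, 0): total = 1960
  R (7, 7): total = 2440
  S (10, 2): total = 1680
Minimum is at S with total 1680 blocks.

S, total 1680 blocks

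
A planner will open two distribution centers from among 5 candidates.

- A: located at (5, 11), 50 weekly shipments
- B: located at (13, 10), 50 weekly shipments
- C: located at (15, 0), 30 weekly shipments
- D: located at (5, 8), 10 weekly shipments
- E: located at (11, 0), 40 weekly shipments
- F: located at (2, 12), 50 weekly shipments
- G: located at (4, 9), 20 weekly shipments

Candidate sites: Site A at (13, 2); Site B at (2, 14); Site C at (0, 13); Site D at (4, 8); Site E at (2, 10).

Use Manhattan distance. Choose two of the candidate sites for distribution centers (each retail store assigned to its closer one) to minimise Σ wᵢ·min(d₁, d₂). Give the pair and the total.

Evaluate every pair (each demand assigned to the nearer of the two):
  {Site A, Site E}: total = 1090
  {Site A, Site D}: total = 1210
  {Site A, Site B}: total = 1310
  {Site A, Site C}: total = 1440
  {Site B, Site D}: total = 2050
  {Site D, Site E}: total = 2050
  {Site C, Site D}: total = 2100
  {Site B, Site E}: total = 2410
  {Site C, Site E}: total = 2410
  {Site B, Site C}: total = 3110
Best pair: {Site A, Site E} with total 1090.

{Site A, Site E}, total 1090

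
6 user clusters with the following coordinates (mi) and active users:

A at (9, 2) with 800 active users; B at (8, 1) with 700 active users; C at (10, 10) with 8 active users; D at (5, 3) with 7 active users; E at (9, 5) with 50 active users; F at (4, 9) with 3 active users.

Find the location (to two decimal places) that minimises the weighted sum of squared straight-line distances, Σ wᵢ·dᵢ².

(8.53, 1.71)

The minimiser of Σwᵢ‖p−pᵢ‖² is the weighted centroid p* = (Σwᵢpᵢ)/(Σwᵢ).
Σwᵢ = 1568.
Σwᵢxᵢ = 800·9 + 700·8 + 8·10 + 7·5 + 50·9 + 3·4 = 13377.
Σwᵢyᵢ = 800·2 + 700·1 + 8·10 + 7·3 + 50·5 + 3·9 = 2678.
x* = 13377/1568 = 8.53, y* = 2678/1568 = 1.71.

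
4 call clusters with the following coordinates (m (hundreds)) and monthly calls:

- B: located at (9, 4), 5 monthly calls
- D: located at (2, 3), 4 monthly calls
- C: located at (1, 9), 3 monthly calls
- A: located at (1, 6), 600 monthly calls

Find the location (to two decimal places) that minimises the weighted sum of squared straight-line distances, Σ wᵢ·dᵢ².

(1.07, 5.98)

The minimiser of Σwᵢ‖p−pᵢ‖² is the weighted centroid p* = (Σwᵢpᵢ)/(Σwᵢ).
Σwᵢ = 612.
Σwᵢxᵢ = 5·9 + 4·2 + 3·1 + 600·1 = 656.
Σwᵢyᵢ = 5·4 + 4·3 + 3·9 + 600·6 = 3659.
x* = 656/612 = 1.07, y* = 3659/612 = 5.98.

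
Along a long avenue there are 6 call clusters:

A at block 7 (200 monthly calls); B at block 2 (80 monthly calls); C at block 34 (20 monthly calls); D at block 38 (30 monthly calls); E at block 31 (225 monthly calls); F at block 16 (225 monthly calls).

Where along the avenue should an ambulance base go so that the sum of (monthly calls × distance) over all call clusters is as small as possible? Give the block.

For a sum of weighted absolute distances on a line, the optimum is the weighted median (not the mean). Total weight W = 780; half-weight = 390.
Sort by position and accumulate weight:
  block 2 (B, w=80) → cum 80
  block 7 (A, w=200) → cum 280
  block 16 (F, w=225) → cum 505  ≥ 390 → median here
  block 31 (E, w=225) → cum 730
  block 34 (C, w=20) → cum 750
  block 38 (D, w=30) → cum 780
Optimal location: block 16.

x = 16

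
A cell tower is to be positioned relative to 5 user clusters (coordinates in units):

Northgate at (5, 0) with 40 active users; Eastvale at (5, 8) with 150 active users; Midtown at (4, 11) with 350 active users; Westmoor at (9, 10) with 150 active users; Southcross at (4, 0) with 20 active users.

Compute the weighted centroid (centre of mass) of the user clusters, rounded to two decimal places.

(5.32, 9.23)

The minimiser of Σwᵢ‖p−pᵢ‖² is the weighted centroid p* = (Σwᵢpᵢ)/(Σwᵢ).
Σwᵢ = 710.
Σwᵢxᵢ = 40·5 + 150·5 + 350·4 + 150·9 + 20·4 = 3780.
Σwᵢyᵢ = 40·0 + 150·8 + 350·11 + 150·10 + 20·0 = 6550.
x* = 3780/710 = 5.32, y* = 6550/710 = 9.23.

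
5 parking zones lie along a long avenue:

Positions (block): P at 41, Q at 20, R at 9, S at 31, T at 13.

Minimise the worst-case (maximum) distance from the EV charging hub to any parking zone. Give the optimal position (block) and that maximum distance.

The 1-center on a line is the midpoint of the two extreme points: leftmost at 9, rightmost at 41.
Optimal location = (9 + 41)/2 = 25; maximum distance = (41 − 9)/2 = 16.

location 25, max distance 16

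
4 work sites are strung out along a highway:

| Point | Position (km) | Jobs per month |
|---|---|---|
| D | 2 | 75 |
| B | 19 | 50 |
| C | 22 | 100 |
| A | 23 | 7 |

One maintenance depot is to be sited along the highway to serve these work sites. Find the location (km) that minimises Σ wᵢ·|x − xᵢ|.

For a sum of weighted absolute distances on a line, the optimum is the weighted median (not the mean). Total weight W = 232; half-weight = 116.
Sort by position and accumulate weight:
  km 2 (D, w=75) → cum 75
  km 19 (B, w=50) → cum 125  ≥ 116 → median here
  km 22 (C, w=100) → cum 225
  km 23 (A, w=7) → cum 232
Optimal location: km 19.

x = 19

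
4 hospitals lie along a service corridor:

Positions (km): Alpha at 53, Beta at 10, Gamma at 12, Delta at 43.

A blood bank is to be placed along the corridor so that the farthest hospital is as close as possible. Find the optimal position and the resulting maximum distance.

location 31.5, max distance 21.5

The 1-center on a line is the midpoint of the two extreme points: leftmost at 10, rightmost at 53.
Optimal location = (10 + 53)/2 = 31.5; maximum distance = (53 − 10)/2 = 21.5.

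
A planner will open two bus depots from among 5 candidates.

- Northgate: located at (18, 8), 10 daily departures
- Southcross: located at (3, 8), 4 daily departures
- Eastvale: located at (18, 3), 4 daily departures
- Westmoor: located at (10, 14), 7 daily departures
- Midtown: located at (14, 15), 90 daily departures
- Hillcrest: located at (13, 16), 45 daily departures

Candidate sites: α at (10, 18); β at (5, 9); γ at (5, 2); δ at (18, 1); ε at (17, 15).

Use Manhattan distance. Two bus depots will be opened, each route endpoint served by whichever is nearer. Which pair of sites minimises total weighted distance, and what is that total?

{β, ε}, total 695

Evaluate every pair (each demand assigned to the nearer of the two):
  {β, ε}: total = 695
  {δ, ε}: total = 713
  {γ, ε}: total = 715
  {α, ε}: total = 723
  {α, δ}: total = 1029
  {α, β}: total = 1111
  {α, γ}: total = 1151
  {β, δ}: total = 2185
  {β, γ}: total = 2303
  {γ, δ}: total = 2749
Best pair: {β, ε} with total 695.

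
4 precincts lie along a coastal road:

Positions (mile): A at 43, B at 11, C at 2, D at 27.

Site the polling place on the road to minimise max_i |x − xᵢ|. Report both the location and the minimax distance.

The 1-center on a line is the midpoint of the two extreme points: leftmost at 2, rightmost at 43.
Optimal location = (2 + 43)/2 = 22.5; maximum distance = (43 − 2)/2 = 20.5.

location 22.5, max distance 20.5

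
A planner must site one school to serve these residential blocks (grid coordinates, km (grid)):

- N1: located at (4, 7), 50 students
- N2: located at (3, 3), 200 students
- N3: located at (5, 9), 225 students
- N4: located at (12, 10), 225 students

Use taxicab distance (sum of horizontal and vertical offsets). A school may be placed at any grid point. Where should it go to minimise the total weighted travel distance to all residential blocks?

(5, 9)

Manhattan distance separates: Σwᵢ(|x−xᵢ|+|y−yᵢ|) = Σwᵢ|x−xᵢ| + Σwᵢ|y−yᵢ|, so x and y are optimised independently as 1-D weighted medians.
Total weight W = 700; half = 350.
x-coordinate, sorted with cumulative weight:
  x=3 (N2, w=200) cum 200
  x=4 (N1, w=50) cum 250
  x=5 (N3, w=225) cum 475  ← median
  x=12 (N4, w=225) cum 700
⇒ x* = 5
y-coordinate, sorted with cumulative weight:
  y=3 (N2, w=200) cum 200
  y=7 (N1, w=50) cum 250
  y=9 (N3, w=225) cum 475  ← median
  y=10 (N4, w=225) cum 700
⇒ y* = 9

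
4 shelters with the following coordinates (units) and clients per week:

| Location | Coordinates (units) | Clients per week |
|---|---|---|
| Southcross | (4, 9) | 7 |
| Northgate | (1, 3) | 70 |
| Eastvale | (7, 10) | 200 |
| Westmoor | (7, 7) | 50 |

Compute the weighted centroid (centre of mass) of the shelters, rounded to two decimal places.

(5.65, 8.02)

The minimiser of Σwᵢ‖p−pᵢ‖² is the weighted centroid p* = (Σwᵢpᵢ)/(Σwᵢ).
Σwᵢ = 327.
Σwᵢxᵢ = 7·4 + 70·1 + 200·7 + 50·7 = 1848.
Σwᵢyᵢ = 7·9 + 70·3 + 200·10 + 50·7 = 2623.
x* = 1848/327 = 5.65, y* = 2623/327 = 8.02.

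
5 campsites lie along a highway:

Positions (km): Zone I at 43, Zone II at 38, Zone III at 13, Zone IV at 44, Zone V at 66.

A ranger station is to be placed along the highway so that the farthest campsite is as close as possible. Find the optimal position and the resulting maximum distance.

The 1-center on a line is the midpoint of the two extreme points: leftmost at 13, rightmost at 66.
Optimal location = (13 + 66)/2 = 39.5; maximum distance = (66 − 13)/2 = 26.5.

location 39.5, max distance 26.5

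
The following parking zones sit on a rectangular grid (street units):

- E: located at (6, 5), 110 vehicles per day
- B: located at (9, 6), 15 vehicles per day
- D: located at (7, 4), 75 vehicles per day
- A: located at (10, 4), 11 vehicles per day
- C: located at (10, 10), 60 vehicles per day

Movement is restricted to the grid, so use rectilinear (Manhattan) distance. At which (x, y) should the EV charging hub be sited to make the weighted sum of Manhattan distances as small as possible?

(7, 5)

Manhattan distance separates: Σwᵢ(|x−xᵢ|+|y−yᵢ|) = Σwᵢ|x−xᵢ| + Σwᵢ|y−yᵢ|, so x and y are optimised independently as 1-D weighted medians.
Total weight W = 271; half = 135.5.
x-coordinate, sorted with cumulative weight:
  x=6 (E, w=110) cum 110
  x=7 (D, w=75) cum 185  ← median
  x=9 (B, w=15) cum 200
  x=10 (A, w=11) cum 211
  x=10 (C, w=60) cum 271
⇒ x* = 7
y-coordinate, sorted with cumulative weight:
  y=4 (D, w=75) cum 75
  y=4 (A, w=11) cum 86
  y=5 (E, w=110) cum 196  ← median
  y=6 (B, w=15) cum 211
  y=10 (C, w=60) cum 271
⇒ y* = 5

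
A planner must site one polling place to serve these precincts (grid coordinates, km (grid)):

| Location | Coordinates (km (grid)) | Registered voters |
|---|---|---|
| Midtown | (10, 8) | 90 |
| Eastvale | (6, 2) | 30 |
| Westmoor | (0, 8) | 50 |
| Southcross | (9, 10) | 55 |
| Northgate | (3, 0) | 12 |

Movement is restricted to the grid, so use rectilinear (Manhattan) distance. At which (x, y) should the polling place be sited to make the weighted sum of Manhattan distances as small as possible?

(9, 8)

Manhattan distance separates: Σwᵢ(|x−xᵢ|+|y−yᵢ|) = Σwᵢ|x−xᵢ| + Σwᵢ|y−yᵢ|, so x and y are optimised independently as 1-D weighted medians.
Total weight W = 237; half = 118.5.
x-coordinate, sorted with cumulative weight:
  x=0 (Westmoor, w=50) cum 50
  x=3 (Northgate, w=12) cum 62
  x=6 (Eastvale, w=30) cum 92
  x=9 (Southcross, w=55) cum 147  ← median
  x=10 (Midtown, w=90) cum 237
⇒ x* = 9
y-coordinate, sorted with cumulative weight:
  y=0 (Northgate, w=12) cum 12
  y=2 (Eastvale, w=30) cum 42
  y=8 (Midtown, w=90) cum 132  ← median
  y=8 (Westmoor, w=50) cum 182
  y=10 (Southcross, w=55) cum 237
⇒ y* = 8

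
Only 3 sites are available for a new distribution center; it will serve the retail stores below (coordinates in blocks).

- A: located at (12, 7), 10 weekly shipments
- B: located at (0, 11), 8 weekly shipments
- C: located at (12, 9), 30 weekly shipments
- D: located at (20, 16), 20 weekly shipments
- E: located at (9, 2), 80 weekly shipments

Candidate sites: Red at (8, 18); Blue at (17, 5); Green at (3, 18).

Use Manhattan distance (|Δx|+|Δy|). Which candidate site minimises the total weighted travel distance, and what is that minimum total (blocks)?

Blue, total 1684 blocks

Total weighted distance at each candidate:
  Red (8, 18): total = 2300
  Blue (17, 5): total = 1684
  Green (3, 18): total = 2960
Minimum is at Blue with total 1684 blocks.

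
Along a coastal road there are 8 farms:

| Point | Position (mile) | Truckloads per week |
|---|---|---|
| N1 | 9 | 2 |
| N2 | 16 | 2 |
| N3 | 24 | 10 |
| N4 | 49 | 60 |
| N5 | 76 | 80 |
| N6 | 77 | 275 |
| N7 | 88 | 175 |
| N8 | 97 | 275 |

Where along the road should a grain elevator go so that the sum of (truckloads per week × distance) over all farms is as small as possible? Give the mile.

For a sum of weighted absolute distances on a line, the optimum is the weighted median (not the mean). Total weight W = 879; half-weight = 439.5.
Sort by position and accumulate weight:
  mile 9 (N1, w=2) → cum 2
  mile 16 (N2, w=2) → cum 4
  mile 24 (N3, w=10) → cum 14
  mile 49 (N4, w=60) → cum 74
  mile 76 (N5, w=80) → cum 154
  mile 77 (N6, w=275) → cum 429
  mile 88 (N7, w=175) → cum 604  ≥ 439.5 → median here
  mile 97 (N8, w=275) → cum 879
Optimal location: mile 88.

x = 88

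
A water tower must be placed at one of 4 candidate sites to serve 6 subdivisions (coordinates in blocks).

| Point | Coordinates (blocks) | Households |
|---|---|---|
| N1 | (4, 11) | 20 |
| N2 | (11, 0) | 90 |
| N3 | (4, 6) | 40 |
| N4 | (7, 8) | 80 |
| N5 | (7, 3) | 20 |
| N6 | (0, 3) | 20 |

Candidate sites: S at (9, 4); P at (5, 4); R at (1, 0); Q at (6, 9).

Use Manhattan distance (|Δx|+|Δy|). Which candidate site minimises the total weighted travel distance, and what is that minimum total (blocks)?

Total weighted distance at each candidate:
  S (9, 4): total = 1800
  P (5, 4): total = 1840
  R (1, 0): total = 2920
  Q (6, 9): total = 2080
Minimum is at S with total 1800 blocks.

S, total 1800 blocks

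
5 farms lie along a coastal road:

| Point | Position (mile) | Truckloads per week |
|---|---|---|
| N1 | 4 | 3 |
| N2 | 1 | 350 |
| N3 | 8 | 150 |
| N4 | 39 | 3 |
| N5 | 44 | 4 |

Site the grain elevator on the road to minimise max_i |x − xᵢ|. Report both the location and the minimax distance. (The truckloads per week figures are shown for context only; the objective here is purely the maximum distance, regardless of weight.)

The 1-center on a line is the midpoint of the two extreme points: leftmost at 1, rightmost at 44.
Optimal location = (1 + 44)/2 = 22.5; maximum distance = (44 − 1)/2 = 21.5.

location 22.5, max distance 21.5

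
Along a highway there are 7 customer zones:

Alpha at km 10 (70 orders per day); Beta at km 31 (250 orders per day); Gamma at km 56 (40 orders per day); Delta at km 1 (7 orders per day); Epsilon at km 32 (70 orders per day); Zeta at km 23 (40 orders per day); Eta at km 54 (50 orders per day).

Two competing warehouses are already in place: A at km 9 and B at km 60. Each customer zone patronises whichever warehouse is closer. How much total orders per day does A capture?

The indifferent point is the midpoint (9+60)/2 = 34.5; customer zones left of it (closer to A at 9) go to A, those right go to B.
  Delta at 1 (w=7) → A
  Alpha at 10 (w=70) → A
  Zeta at 23 (w=40) → A
  Beta at 31 (w=250) → A
  Epsilon at 32 (w=70) → A
  Eta at 54 (w=50) → B
  Gamma at 56 (w=40) → B
A captures 437; B captures 90.

437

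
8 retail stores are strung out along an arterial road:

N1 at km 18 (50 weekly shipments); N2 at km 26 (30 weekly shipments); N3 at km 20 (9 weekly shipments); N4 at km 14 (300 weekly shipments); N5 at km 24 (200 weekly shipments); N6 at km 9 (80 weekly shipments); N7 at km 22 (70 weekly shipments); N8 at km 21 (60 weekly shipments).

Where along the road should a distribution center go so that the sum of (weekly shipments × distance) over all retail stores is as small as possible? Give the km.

x = 18

For a sum of weighted absolute distances on a line, the optimum is the weighted median (not the mean). Total weight W = 799; half-weight = 399.5.
Sort by position and accumulate weight:
  km 9 (N6, w=80) → cum 80
  km 14 (N4, w=300) → cum 380
  km 18 (N1, w=50) → cum 430  ≥ 399.5 → median here
  km 20 (N3, w=9) → cum 439
  km 21 (N8, w=60) → cum 499
  km 22 (N7, w=70) → cum 569
  km 24 (N5, w=200) → cum 769
  km 26 (N2, w=30) → cum 799
Optimal location: km 18.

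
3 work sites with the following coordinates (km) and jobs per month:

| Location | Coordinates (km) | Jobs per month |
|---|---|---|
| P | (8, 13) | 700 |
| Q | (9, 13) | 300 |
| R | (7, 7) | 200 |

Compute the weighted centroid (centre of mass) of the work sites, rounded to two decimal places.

The minimiser of Σwᵢ‖p−pᵢ‖² is the weighted centroid p* = (Σwᵢpᵢ)/(Σwᵢ).
Σwᵢ = 1200.
Σwᵢxᵢ = 700·8 + 300·9 + 200·7 = 9700.
Σwᵢyᵢ = 700·13 + 300·13 + 200·7 = 14400.
x* = 9700/1200 = 8.08, y* = 14400/1200 = 12.00.

(8.08, 12.00)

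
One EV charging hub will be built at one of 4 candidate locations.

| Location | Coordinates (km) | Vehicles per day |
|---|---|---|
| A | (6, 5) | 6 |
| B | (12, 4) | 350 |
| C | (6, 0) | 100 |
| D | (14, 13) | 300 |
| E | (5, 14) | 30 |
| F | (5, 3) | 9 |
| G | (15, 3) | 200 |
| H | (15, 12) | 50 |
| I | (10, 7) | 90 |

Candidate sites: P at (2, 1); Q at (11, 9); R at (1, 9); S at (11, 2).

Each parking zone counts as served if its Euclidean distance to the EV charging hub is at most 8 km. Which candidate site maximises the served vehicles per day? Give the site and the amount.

Q, covering 1026

Coverage radius r = 8 km; a point is covered iff (Δx)²+(Δy)² ≤ 8² = 64.
  P (2, 1): covers {A, C, F} → 115
  Q (11, 9): covers {A, B, D, E, G, H, I} → 1026
  R (1, 9): covers {A, E, F} → 45
  S (11, 2): covers {A, B, C, F, G, I} → 755
Maximum coverage at Q: 1026 vehicles per day.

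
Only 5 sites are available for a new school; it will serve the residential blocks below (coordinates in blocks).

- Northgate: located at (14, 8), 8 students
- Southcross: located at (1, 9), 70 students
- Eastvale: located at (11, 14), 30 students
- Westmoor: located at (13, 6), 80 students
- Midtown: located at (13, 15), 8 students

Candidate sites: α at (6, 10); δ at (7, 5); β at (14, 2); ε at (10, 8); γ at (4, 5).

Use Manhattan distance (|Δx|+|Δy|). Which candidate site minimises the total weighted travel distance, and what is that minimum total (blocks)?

ε, total 1422 blocks

Total weighted distance at each candidate:
  α (6, 10): total = 1746
  δ (7, 5): total = 1858
  β (14, 2): total = 2410
  ε (10, 8): total = 1422
  γ (4, 5): total = 2026
Minimum is at ε with total 1422 blocks.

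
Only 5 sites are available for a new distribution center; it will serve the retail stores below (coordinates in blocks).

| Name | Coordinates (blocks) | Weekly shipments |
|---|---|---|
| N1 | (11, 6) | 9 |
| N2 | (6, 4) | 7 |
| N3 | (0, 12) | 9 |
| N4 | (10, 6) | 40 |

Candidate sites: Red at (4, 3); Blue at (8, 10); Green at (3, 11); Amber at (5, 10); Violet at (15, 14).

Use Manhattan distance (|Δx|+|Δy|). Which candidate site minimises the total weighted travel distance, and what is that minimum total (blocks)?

Blue, total 449 blocks

Total weighted distance at each candidate:
  Red (4, 3): total = 588
  Blue (8, 10): total = 449
  Green (3, 11): total = 703
  Amber (5, 10): total = 562
  Violet (15, 14): total = 914
Minimum is at Blue with total 449 blocks.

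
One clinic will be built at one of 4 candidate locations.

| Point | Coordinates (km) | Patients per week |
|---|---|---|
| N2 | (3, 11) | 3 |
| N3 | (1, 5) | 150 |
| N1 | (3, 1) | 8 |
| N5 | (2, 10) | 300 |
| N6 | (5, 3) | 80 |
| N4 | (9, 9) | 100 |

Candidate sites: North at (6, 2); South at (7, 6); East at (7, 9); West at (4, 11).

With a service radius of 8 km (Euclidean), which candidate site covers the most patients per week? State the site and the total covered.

South, covering 641

Coverage radius r = 8 km; a point is covered iff (Δx)²+(Δy)² ≤ 8² = 64.
  North (6, 2): covers {N3, N1, N6, N4} → 338
  South (7, 6): covers {N2, N3, N1, N5, N6, N4} → 641
  East (7, 9): covers {N2, N3, N5, N6, N4} → 633
  West (4, 11): covers {N2, N3, N5, N4} → 553
Maximum coverage at South: 641 patients per week.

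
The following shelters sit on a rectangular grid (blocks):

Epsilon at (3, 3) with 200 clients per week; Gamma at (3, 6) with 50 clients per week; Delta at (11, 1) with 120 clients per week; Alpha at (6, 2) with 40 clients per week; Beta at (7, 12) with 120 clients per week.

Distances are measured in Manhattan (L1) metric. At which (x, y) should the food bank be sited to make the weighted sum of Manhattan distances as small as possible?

Manhattan distance separates: Σwᵢ(|x−xᵢ|+|y−yᵢ|) = Σwᵢ|x−xᵢ| + Σwᵢ|y−yᵢ|, so x and y are optimised independently as 1-D weighted medians.
Total weight W = 530; half = 265.
x-coordinate, sorted with cumulative weight:
  x=3 (Epsilon, w=200) cum 200
  x=3 (Gamma, w=50) cum 250
  x=6 (Alpha, w=40) cum 290  ← median
  x=7 (Beta, w=120) cum 410
  x=11 (Delta, w=120) cum 530
⇒ x* = 6
y-coordinate, sorted with cumulative weight:
  y=1 (Delta, w=120) cum 120
  y=2 (Alpha, w=40) cum 160
  y=3 (Epsilon, w=200) cum 360  ← median
  y=6 (Gamma, w=50) cum 410
  y=12 (Beta, w=120) cum 530
⇒ y* = 3

(6, 3)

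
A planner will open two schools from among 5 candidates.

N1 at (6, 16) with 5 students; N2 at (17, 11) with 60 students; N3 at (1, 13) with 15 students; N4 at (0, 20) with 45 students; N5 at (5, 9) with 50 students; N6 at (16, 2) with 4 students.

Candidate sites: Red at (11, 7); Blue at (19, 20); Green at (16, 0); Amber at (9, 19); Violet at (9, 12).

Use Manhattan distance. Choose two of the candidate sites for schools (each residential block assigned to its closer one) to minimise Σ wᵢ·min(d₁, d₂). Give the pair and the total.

Evaluate every pair (each demand assigned to the nearer of the two):
  {Amber, Violet}: total = 1573
  {Red, Amber}: total = 1730
  {Green, Violet}: total = 1833
  {Red, Violet}: total = 1865
  {Blue, Violet}: total = 1893
  {Green, Amber}: total = 2118
  {Blue, Amber}: total = 2134
  {Red, Blue}: total = 2205
  {Red, Green}: total = 2398
  {Blue, Green}: total = 2983
Best pair: {Amber, Violet} with total 1573.

{Amber, Violet}, total 1573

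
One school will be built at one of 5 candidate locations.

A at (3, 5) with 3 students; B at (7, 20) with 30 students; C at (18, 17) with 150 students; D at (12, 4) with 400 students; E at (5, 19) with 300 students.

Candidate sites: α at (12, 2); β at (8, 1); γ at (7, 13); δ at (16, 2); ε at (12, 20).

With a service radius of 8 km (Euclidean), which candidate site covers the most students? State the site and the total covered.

Coverage radius r = 8 km; a point is covered iff (Δx)²+(Δy)² ≤ 8² = 64.
  α (12, 2): covers {D} → 400
  β (8, 1): covers {A, D} → 403
  γ (7, 13): covers {B, E} → 330
  δ (16, 2): covers {D} → 400
  ε (12, 20): covers {B, C, E} → 480
Maximum coverage at ε: 480 students.

ε, covering 480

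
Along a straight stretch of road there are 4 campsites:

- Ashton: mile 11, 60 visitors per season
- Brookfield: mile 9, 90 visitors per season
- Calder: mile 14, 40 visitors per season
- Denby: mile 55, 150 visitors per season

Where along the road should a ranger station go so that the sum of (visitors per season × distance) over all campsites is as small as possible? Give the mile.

For a sum of weighted absolute distances on a line, the optimum is the weighted median (not the mean). Total weight W = 340; half-weight = 170.
Sort by position and accumulate weight:
  mile 9 (Brookfield, w=90) → cum 90
  mile 11 (Ashton, w=60) → cum 150
  mile 14 (Calder, w=40) → cum 190  ≥ 170 → median here
  mile 55 (Denby, w=150) → cum 340
Optimal location: mile 14.

x = 14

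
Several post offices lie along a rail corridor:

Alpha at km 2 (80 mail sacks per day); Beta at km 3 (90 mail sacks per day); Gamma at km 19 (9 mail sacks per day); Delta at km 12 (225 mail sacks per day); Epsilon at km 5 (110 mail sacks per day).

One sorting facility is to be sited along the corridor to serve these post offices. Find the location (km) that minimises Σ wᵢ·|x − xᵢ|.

For a sum of weighted absolute distances on a line, the optimum is the weighted median (not the mean). Total weight W = 514; half-weight = 257.
Sort by position and accumulate weight:
  km 2 (Alpha, w=80) → cum 80
  km 3 (Beta, w=90) → cum 170
  km 5 (Epsilon, w=110) → cum 280  ≥ 257 → median here
  km 12 (Delta, w=225) → cum 505
  km 19 (Gamma, w=9) → cum 514
Optimal location: km 5.

x = 5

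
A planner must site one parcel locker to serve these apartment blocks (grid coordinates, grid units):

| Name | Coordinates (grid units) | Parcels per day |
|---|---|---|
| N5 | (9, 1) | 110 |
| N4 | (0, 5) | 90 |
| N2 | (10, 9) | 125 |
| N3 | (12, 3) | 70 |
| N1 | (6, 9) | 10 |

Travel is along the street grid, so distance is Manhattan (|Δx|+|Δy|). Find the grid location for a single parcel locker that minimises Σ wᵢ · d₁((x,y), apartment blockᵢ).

(9, 5)

Manhattan distance separates: Σwᵢ(|x−xᵢ|+|y−yᵢ|) = Σwᵢ|x−xᵢ| + Σwᵢ|y−yᵢ|, so x and y are optimised independently as 1-D weighted medians.
Total weight W = 405; half = 202.5.
x-coordinate, sorted with cumulative weight:
  x=0 (N4, w=90) cum 90
  x=6 (N1, w=10) cum 100
  x=9 (N5, w=110) cum 210  ← median
  x=10 (N2, w=125) cum 335
  x=12 (N3, w=70) cum 405
⇒ x* = 9
y-coordinate, sorted with cumulative weight:
  y=1 (N5, w=110) cum 110
  y=3 (N3, w=70) cum 180
  y=5 (N4, w=90) cum 270  ← median
  y=9 (N2, w=125) cum 395
  y=9 (N1, w=10) cum 405
⇒ y* = 5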